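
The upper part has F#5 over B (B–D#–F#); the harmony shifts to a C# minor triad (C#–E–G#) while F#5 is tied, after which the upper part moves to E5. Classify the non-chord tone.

The harmony at that moment is C# minor triad (C#, E, G#); F#5 is not a chord tone.
It is held over (the same pitch as the preceding F#5) and left by step down to E5.
Held over from the previous chord and resolving down by step — a suspension.

F#5 is a suspension.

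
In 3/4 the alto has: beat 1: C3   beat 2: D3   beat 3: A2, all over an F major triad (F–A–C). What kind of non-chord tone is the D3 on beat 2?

The harmony at that moment is F major triad (F, A, C); D3 is not a chord tone.
It is approached by step up from C3 and left by leap down to A2.
Step in, leap out, on a weak beat — an escape tone.

Escape tone.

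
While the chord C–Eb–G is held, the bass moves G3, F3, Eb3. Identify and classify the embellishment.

The harmony at that moment is C minor triad (C, Eb, G); F3 is not a chord tone.
It is approached by step down from G3 and left by step down to Eb3.
Step in, step out in the same direction — a passing tone.

F3 is a passing tone.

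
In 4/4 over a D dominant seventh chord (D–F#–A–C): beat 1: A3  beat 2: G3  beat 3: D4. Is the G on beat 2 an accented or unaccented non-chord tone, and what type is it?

The harmony at that moment is D dominant seventh chord (D, F#, A, C); G3 is not a chord tone.
It is approached by step down from A3 and left by leap up to D4.
Step in, leap out — an escape tone.
It falls on a weak beat, so it is unaccented.

Unaccented escape tone.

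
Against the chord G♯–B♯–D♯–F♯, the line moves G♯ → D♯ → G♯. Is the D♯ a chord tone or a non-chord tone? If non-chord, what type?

G# dominant seventh chord contains G♯, B♯, D♯, F♯; D♯ is the fifth, so it is a chord tone.

Chord tone (the fifth of G# dominant seventh chord).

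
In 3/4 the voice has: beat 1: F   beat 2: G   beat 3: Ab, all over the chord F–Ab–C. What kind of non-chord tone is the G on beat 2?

Passing tone.

The harmony at that moment is F minor triad (F, Ab, C); G is not a chord tone.
It is approached by step up from F and left by step up to Ab.
Step in, step out in the same direction — a passing tone.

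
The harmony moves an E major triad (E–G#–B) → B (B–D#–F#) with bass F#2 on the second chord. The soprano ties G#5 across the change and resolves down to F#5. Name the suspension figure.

9–8 suspension.

At the second chord the bass is F#2. The suspended G#5 lies a ninth above the bass; after resolving down by step to F#5, the interval above the bass becomes an octave.
Suspension figures are named by those two intervals: 9–8.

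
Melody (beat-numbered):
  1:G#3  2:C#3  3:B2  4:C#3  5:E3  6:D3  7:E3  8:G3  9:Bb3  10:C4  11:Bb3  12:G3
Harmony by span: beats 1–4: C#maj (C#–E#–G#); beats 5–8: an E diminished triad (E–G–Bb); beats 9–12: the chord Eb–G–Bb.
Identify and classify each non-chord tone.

The harmony at that moment is C# major triad (C#, E#, G#); B2 is not a chord tone.
It is approached by step down from C#3 and left by step up to C#3.
Step away and step back to the same note — a neighbor tone (lower neighbor).
The harmony at that moment is E diminished triad (E, G, Bb); D3 is not a chord tone.
It is approached by step down from E3 and left by step up to E3.
Step away and step back to the same note — a neighbor tone (lower neighbor).
The harmony at that moment is Eb major triad (Eb, G, Bb); C4 is not a chord tone.
It is approached by step up from Bb3 and left by step down to Bb3.
Step away and step back to the same note — a neighbor tone (upper neighbor).

B2 (beat 3) — neighbor tone; D3 (beat 6) — neighbor tone; C4 (beat 10) — neighbor tone.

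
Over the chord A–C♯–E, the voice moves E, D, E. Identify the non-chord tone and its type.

D is a neighbor tone.

The harmony at that moment is A major triad (A, C♯, E); D is not a chord tone.
It is approached by step down from E and left by step up to E.
Step away and step back to the same note — a neighbor tone (lower neighbor).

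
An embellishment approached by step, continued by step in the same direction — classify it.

Passing tone.

Approach: by step. Departure: by step, continuing in the same direction.
Stepwise on both sides with no change of direction means the note fills in the space between two different chord tones — a passing tone. (Had it turned back to its starting note it would be a neighbor tone instead.)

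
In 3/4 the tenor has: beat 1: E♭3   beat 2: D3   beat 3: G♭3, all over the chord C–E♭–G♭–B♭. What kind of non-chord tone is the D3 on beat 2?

Escape tone.

The harmony at that moment is C half-diminished seventh chord (C, E♭, G♭, B♭); D3 is not a chord tone.
It is approached by step down from E♭3 and left by leap up to G♭3.
Step in, leap out, on a weak beat — an escape tone.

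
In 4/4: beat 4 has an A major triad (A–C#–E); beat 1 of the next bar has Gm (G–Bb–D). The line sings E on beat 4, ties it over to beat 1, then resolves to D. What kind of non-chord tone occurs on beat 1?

The harmony at that moment is G minor triad (G, Bb, D); E is not a chord tone.
It is held over (the same pitch as the preceding E) and left by step down to D.
Held over from the previous chord and resolving down by step — a suspension.

Suspension.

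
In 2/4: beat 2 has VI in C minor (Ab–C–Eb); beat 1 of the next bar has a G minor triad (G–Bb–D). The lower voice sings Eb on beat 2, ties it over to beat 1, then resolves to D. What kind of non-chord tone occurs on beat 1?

The harmony at that moment is G minor triad (G, Bb, D); Eb is not a chord tone.
It is held over (the same pitch as the preceding Eb) and left by step down to D.
Held over from the previous chord and resolving down by step — a suspension.

Suspension.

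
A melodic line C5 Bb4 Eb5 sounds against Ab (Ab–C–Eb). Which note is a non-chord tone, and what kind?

Bb4 is an escape tone.

The harmony at that moment is Ab major triad (Ab, C, Eb); Bb4 is not a chord tone.
It is approached by step down from C5 and left by leap up to Eb5.
Step in, leap out — an escape tone.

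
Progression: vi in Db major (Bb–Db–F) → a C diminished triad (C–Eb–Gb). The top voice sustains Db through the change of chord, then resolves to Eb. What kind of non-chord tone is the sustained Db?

The harmony at that moment is C diminished triad (C, Eb, Gb); Db is not a chord tone.
It is held over (the same pitch as the preceding Db) and left by step up to Eb.
Held over from the previous chord and resolving up by step — a retardation.

Db is a retardation.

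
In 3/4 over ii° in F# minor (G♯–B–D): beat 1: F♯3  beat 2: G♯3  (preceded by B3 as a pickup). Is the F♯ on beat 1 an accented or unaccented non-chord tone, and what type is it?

Accented appoggiatura.

The harmony at that moment is G♯ diminished triad (G♯, B, D); F♯3 is not a chord tone.
It is approached by leap down from B3 and left by step up to G♯3.
Leap in, step out — an appoggiatura.
It falls on the downbeat, so it is accented.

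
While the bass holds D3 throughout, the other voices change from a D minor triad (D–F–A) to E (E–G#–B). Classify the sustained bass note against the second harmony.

Pedal tone (pedal point).

The harmony at that moment is E major triad (E, G#, B); D3 is not a chord tone.
It is held over (the same pitch as the preceding D3) and then sustained as the same pitch into the next harmony.
Sustained through a change of harmony — a pedal tone.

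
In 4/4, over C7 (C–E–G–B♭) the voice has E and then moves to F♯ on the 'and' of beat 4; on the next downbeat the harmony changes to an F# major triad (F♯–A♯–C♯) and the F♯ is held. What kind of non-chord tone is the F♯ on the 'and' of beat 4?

The harmony at that moment is C dominant seventh chord (C, E, G, B♭); F♯ is not a chord tone.
It is approached by step up from E and then sustained as the same pitch into the next harmony.
Arriving early and becoming a chord tone when the harmony changes — an anticipation.

Anticipation.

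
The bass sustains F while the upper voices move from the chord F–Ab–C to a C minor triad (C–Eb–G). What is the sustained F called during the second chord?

The harmony at that moment is C minor triad (C, Eb, G); F is not a chord tone.
It is held over (the same pitch as the preceding F) and then sustained as the same pitch into the next harmony.
Sustained through a change of harmony — a pedal tone.

Pedal tone (pedal point).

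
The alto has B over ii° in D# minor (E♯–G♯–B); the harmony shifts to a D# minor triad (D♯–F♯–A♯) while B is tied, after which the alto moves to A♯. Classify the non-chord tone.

The harmony at that moment is D♯ minor triad (D♯, F♯, A♯); B is not a chord tone.
It is held over (the same pitch as the preceding B) and left by step down to A♯.
Held over from the previous chord and resolving down by step — a suspension.

B is a suspension.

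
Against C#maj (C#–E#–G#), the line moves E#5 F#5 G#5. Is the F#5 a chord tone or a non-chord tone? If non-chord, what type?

The harmony at that moment is C# major triad (C#, E#, G#); F#5 is not a chord tone.
It is approached by step up from E#5 and left by step up to G#5.
Step in, step out in the same direction — a passing tone.

Non-chord tone — a passing tone.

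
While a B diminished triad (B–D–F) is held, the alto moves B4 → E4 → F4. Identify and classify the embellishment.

The harmony at that moment is B diminished triad (B, D, F); E4 is not a chord tone.
It is approached by leap down from B4 and left by step up to F4.
Leap in, step out — an appoggiatura.

E4 is an appoggiatura.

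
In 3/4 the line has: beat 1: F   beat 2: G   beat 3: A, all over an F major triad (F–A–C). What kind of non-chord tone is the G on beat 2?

Passing tone.

The harmony at that moment is F major triad (F, A, C); G is not a chord tone.
It is approached by step up from F and left by step up to A.
Step in, step out in the same direction — a passing tone.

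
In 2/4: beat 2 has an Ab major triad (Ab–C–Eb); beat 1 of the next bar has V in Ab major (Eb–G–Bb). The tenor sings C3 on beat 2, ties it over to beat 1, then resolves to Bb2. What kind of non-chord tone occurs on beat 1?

The harmony at that moment is Eb major triad (Eb, G, Bb); C3 is not a chord tone.
It is held over (the same pitch as the preceding C3) and left by step down to Bb2.
Held over from the previous chord and resolving down by step — a suspension.

Suspension.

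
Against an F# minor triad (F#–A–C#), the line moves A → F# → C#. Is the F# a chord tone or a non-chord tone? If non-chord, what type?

Chord tone (the root of F# minor triad).

F# minor triad contains F#, A, C#; F# is the root, so it is a chord tone.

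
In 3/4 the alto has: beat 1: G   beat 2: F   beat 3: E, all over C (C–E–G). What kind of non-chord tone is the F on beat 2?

The harmony at that moment is C major triad (C, E, G); F is not a chord tone.
It is approached by step down from G and left by step down to E.
Step in, step out in the same direction — a passing tone.

Passing tone.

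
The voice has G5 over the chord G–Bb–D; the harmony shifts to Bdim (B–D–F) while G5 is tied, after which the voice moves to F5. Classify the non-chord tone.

G5 is a suspension.

The harmony at that moment is B diminished triad (B, D, F); G5 is not a chord tone.
It is held over (the same pitch as the preceding G5) and left by step down to F5.
Held over from the previous chord and resolving down by step — a suspension.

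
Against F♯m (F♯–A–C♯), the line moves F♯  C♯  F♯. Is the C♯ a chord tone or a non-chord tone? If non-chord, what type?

Chord tone (the fifth of F# minor triad).

F# minor triad contains F♯, A, C♯; C♯ is the fifth, so it is a chord tone.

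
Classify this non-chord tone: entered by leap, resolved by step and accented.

Approach: by leap. Departure: by step. Metric position: strong.
Leap in, step out, in a metrically strong position — an appoggiatura. (It is the mirror image of the escape tone, which steps in and leaps out from a weak position.)

Appoggiatura.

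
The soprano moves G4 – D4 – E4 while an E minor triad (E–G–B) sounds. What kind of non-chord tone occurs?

D4 is an appoggiatura.

The harmony at that moment is E minor triad (E, G, B); D4 is not a chord tone.
It is approached by leap down from G4 and left by step up to E4.
Leap in, step out — an appoggiatura.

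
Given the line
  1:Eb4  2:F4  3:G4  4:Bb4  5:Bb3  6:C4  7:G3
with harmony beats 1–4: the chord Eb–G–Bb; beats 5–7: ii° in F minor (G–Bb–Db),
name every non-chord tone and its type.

F4 (beat 2) — passing tone; C4 (beat 6) — escape tone.

The harmony at that moment is Eb major triad (Eb, G, Bb); F4 is not a chord tone.
It is approached by step up from Eb4 and left by step up to G4.
Step in, step out in the same direction — a passing tone.
The harmony at that moment is G diminished triad (G, Bb, Db); C4 is not a chord tone.
It is approached by step up from Bb3 and left by leap down to G3.
Step in, leap out — an escape tone.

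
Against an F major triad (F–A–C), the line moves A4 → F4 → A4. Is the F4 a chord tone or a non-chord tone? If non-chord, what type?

F major triad contains F, A, C; F is the root, so it is a chord tone.

Chord tone (the root of F major triad).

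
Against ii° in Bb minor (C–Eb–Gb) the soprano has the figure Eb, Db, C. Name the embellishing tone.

Db is a passing tone.

The harmony at that moment is C diminished triad (C, Eb, Gb); Db is not a chord tone.
It is approached by step down from Eb and left by step down to C.
Step in, step out in the same direction — a passing tone.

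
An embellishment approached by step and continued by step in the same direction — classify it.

Passing tone.

Approach: by step. Departure: by step, continuing in the same direction.
Stepwise on both sides with no change of direction means the note fills in the space between two different chord tones — a passing tone. (Had it turned back to its starting note it would be a neighbor tone instead.)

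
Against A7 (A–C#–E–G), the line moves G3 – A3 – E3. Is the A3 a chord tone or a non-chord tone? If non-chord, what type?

Chord tone (the root of A dominant seventh chord).

A dominant seventh chord contains A, C#, E, G; A is the root, so it is a chord tone.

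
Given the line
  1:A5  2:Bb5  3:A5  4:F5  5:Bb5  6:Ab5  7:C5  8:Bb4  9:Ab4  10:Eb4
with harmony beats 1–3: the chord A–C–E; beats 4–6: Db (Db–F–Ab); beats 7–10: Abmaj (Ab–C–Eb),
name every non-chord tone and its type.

Bb5 (beat 2) — neighbor tone; Bb5 (beat 5) — appoggiatura; Bb4 (beat 8) — passing tone.

The harmony at that moment is A minor triad (A, C, E); Bb5 is not a chord tone.
It is approached by step up from A5 and left by step down to A5.
Step away and step back to the same note — a neighbor tone (upper neighbor).
The harmony at that moment is Db major triad (Db, F, Ab); Bb5 is not a chord tone.
It is approached by leap up from F5 and left by step down to Ab5.
Leap in, step out — an appoggiatura.
The harmony at that moment is Ab major triad (Ab, C, Eb); Bb4 is not a chord tone.
It is approached by step down from C5 and left by step down to Ab4.
Step in, step out in the same direction — a passing tone.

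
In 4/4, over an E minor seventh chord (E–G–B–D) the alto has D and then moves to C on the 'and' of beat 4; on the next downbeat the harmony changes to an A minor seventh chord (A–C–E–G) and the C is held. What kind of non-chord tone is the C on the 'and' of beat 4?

Anticipation.

The harmony at that moment is E minor seventh chord (E, G, B, D); C is not a chord tone.
It is approached by step down from D and then sustained as the same pitch into the next harmony.
Arriving early and becoming a chord tone when the harmony changes — an anticipation.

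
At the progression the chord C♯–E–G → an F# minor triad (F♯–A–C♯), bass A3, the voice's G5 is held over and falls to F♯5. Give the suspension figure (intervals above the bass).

At the second chord the bass is A3. The suspended G5 lies a seventh above the bass; after resolving down by step to F♯5, the interval above the bass becomes a sixth.
Suspension figures are named by those two intervals: 7–6.

7–6 suspension.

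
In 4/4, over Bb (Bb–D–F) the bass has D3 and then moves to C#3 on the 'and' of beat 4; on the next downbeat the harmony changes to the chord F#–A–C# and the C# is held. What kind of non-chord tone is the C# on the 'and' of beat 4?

Anticipation.

The harmony at that moment is Bb major triad (Bb, D, F); C#3 is not a chord tone.
It is approached by step down from D3 and then sustained as the same pitch into the next harmony.
Arriving early and becoming a chord tone when the harmony changes — an anticipation.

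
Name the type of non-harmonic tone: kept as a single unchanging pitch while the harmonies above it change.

Pedal tone.

Approach: none. Departure: none — a single pitch is sustained while the chords change around it, passing through harmonies that do not contain it.
No melodic motion at all; the dissonance is created entirely by the moving harmonies against the stationary note — a pedal tone (pedal point).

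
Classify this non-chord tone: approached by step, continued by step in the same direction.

Approach: by step. Departure: by step, continuing in the same direction.
Stepwise on both sides with no change of direction means the note fills in the space between two different chord tones — a passing tone. (Had it turned back to its starting note it would be a neighbor tone instead.)

Passing tone.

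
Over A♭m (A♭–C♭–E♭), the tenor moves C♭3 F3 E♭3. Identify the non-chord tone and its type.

The harmony at that moment is A♭ minor triad (A♭, C♭, E♭); F3 is not a chord tone.
It is approached by leap up from C♭3 and left by step down to E♭3.
Leap in, step out — an appoggiatura.

F3 is an appoggiatura.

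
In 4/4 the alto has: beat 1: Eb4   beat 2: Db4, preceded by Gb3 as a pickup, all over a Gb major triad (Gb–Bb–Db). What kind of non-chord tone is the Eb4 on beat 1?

The harmony at that moment is Gb major triad (Gb, Bb, Db); Eb4 is not a chord tone.
It is approached by leap up from Gb3 and left by step down to Db4.
Leap in, step out, metrically accented — an appoggiatura.

Appoggiatura.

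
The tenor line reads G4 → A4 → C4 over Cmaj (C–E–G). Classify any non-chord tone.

The harmony at that moment is C major triad (C, E, G); A4 is not a chord tone.
It is approached by step up from G4 and left by leap down to C4.
Step in, leap out — an escape tone.

A4 is an escape tone.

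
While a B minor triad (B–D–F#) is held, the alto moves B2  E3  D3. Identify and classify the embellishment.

E3 is an appoggiatura.

The harmony at that moment is B minor triad (B, D, F#); E3 is not a chord tone.
It is approached by leap up from B2 and left by step down to D3.
Leap in, step out — an appoggiatura.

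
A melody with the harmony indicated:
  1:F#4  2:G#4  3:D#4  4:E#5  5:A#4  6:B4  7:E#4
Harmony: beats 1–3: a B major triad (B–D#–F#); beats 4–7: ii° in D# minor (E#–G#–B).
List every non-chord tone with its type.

The harmony at that moment is B major triad (B, D#, F#); G#4 is not a chord tone.
It is approached by step up from F#4 and left by leap down to D#4.
Step in, leap out — an escape tone.
The harmony at that moment is E# diminished triad (E#, G#, B); A#4 is not a chord tone.
It is approached by leap down from E#5 and left by step up to B4.
Leap in, step out — an appoggiatura.

G#4 (beat 2) — escape tone; A#4 (beat 5) — appoggiatura.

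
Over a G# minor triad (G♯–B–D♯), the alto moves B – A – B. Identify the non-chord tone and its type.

A is a neighbor tone.

The harmony at that moment is G♯ minor triad (G♯, B, D♯); A is not a chord tone.
It is approached by step down from B and left by step up to B.
Step away and step back to the same note — a neighbor tone (lower neighbor).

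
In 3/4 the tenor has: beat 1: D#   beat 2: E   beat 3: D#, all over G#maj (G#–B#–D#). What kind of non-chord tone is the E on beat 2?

The harmony at that moment is G# major triad (G#, B#, D#); E is not a chord tone.
It is approached by step up from D# and left by step down to D#.
Step away and step back to the same note — a neighbor tone (upper neighbor).

Upper neighbor tone.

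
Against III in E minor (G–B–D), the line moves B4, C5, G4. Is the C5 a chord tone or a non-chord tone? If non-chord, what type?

Non-chord tone — an escape tone.

The harmony at that moment is G major triad (G, B, D); C5 is not a chord tone.
It is approached by step up from B4 and left by leap down to G4.
Step in, leap out — an escape tone.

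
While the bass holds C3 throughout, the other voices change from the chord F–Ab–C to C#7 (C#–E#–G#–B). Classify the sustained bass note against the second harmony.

The harmony at that moment is C# dominant seventh chord (C#, E#, G#, B); C3 is not a chord tone.
It is held over (the same pitch as the preceding C3) and then sustained as the same pitch into the next harmony.
Sustained through a change of harmony — a pedal tone.

Pedal tone (pedal point).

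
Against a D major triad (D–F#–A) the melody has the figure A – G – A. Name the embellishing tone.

G is a neighbor tone.

The harmony at that moment is D major triad (D, F#, A); G is not a chord tone.
It is approached by step down from A and left by step up to A.
Step away and step back to the same note — a neighbor tone (lower neighbor).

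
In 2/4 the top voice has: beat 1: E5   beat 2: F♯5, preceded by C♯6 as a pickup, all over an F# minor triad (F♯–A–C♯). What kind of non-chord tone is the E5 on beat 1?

Appoggiatura.

The harmony at that moment is F♯ minor triad (F♯, A, C♯); E5 is not a chord tone.
It is approached by leap down from C♯6 and left by step up to F♯5.
Leap in, step out, metrically accented — an appoggiatura.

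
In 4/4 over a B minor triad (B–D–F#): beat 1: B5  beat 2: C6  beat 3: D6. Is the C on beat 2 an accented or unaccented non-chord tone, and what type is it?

Unaccented passing tone.

The harmony at that moment is B minor triad (B, D, F#); C6 is not a chord tone.
It is approached by step up from B5 and left by step up to D6.
Step in, step out in the same direction — a passing tone.
It falls on a weak beat, so it is unaccented.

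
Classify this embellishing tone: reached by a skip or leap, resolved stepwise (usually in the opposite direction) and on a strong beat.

Approach: by leap. Departure: by step. Metric position: strong.
Leap in, step out, in a metrically strong position — an appoggiatura. (It is the mirror image of the escape tone, which steps in and leaps out from a weak position.)

Appoggiatura.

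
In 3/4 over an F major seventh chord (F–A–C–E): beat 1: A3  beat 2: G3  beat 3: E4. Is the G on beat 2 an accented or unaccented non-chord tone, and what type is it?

The harmony at that moment is F major seventh chord (F, A, C, E); G3 is not a chord tone.
It is approached by step down from A3 and left by leap up to E4.
Step in, leap out — an escape tone.
It falls on a weak beat, so it is unaccented.

Unaccented escape tone.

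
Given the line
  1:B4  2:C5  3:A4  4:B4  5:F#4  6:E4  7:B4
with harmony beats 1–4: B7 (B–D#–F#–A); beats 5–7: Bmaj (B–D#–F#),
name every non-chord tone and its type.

C5 (beat 2) — escape tone; E4 (beat 6) — escape tone.

The harmony at that moment is B dominant seventh chord (B, D#, F#, A); C5 is not a chord tone.
It is approached by step up from B4 and left by leap down to A4.
Step in, leap out — an escape tone.
The harmony at that moment is B major triad (B, D#, F#); E4 is not a chord tone.
It is approached by step down from F#4 and left by leap up to B4.
Step in, leap out — an escape tone.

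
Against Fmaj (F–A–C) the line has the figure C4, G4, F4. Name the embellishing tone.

G4 is an appoggiatura.

The harmony at that moment is F major triad (F, A, C); G4 is not a chord tone.
It is approached by leap up from C4 and left by step down to F4.
Leap in, step out — an appoggiatura.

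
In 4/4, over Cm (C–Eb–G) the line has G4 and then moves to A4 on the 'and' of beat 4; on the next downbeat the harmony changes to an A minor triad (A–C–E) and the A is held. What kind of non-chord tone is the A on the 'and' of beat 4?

The harmony at that moment is C minor triad (C, Eb, G); A4 is not a chord tone.
It is approached by step up from G4 and then sustained as the same pitch into the next harmony.
Arriving early and becoming a chord tone when the harmony changes — an anticipation.

Anticipation.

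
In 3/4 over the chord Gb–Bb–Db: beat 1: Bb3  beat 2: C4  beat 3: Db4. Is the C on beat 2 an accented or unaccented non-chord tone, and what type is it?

Unaccented passing tone.

The harmony at that moment is Gb major triad (Gb, Bb, Db); C4 is not a chord tone.
It is approached by step up from Bb3 and left by step up to Db4.
Step in, step out in the same direction — a passing tone.
It falls on a weak beat, so it is unaccented.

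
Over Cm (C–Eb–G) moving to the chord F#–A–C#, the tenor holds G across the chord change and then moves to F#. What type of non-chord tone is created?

G is a suspension.

The harmony at that moment is F# minor triad (F#, A, C#); G is not a chord tone.
It is held over (the same pitch as the preceding G) and left by step down to F#.
Held over from the previous chord and resolving down by step — a suspension.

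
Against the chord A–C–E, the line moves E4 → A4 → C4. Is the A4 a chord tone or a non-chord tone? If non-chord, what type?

A minor triad contains A, C, E; A is the root, so it is a chord tone.

Chord tone (the root of A minor triad).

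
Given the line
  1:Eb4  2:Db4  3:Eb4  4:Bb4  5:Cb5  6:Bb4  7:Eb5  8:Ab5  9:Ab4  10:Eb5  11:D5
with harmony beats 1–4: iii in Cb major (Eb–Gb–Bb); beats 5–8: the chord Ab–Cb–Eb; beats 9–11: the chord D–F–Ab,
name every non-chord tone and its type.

Db4 (beat 2) — neighbor tone; Bb4 (beat 6) — escape tone; Eb5 (beat 10) — appoggiatura.

The harmony at that moment is Eb minor triad (Eb, Gb, Bb); Db4 is not a chord tone.
It is approached by step down from Eb4 and left by step up to Eb4.
Step away and step back to the same note — a neighbor tone (lower neighbor).
The harmony at that moment is Ab minor triad (Ab, Cb, Eb); Bb4 is not a chord tone.
It is approached by step down from Cb5 and left by leap up to Eb5.
Step in, leap out — an escape tone.
The harmony at that moment is D diminished triad (D, F, Ab); Eb5 is not a chord tone.
It is approached by leap up from Ab4 and left by step down to D5.
Leap in, step out — an appoggiatura.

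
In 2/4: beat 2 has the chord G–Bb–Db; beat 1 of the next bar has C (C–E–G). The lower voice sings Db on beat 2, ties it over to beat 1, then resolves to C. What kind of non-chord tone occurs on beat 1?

Suspension.

The harmony at that moment is C major triad (C, E, G); Db is not a chord tone.
It is held over (the same pitch as the preceding Db) and left by step down to C.
Held over from the previous chord and resolving down by step — a suspension.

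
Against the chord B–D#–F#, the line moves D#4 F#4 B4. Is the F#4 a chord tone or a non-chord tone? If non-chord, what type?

Chord tone (the fifth of B major triad).

B major triad contains B, D#, F#; F# is the fifth, so it is a chord tone.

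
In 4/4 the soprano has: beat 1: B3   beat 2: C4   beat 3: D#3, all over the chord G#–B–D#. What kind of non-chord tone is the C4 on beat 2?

Escape tone.

The harmony at that moment is G# minor triad (G#, B, D#); C4 is not a chord tone.
It is approached by step up from B3 and left by leap down to D#3.
Step in, leap out, on a weak beat — an escape tone.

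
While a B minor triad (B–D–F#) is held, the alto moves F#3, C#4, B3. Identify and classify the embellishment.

C#4 is an appoggiatura.

The harmony at that moment is B minor triad (B, D, F#); C#4 is not a chord tone.
It is approached by leap up from F#3 and left by step down to B3.
Leap in, step out — an appoggiatura.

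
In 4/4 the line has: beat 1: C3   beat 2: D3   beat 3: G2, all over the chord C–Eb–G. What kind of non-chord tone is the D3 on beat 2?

The harmony at that moment is C minor triad (C, Eb, G); D3 is not a chord tone.
It is approached by step up from C3 and left by leap down to G2.
Step in, leap out, on a weak beat — an escape tone.

Escape tone.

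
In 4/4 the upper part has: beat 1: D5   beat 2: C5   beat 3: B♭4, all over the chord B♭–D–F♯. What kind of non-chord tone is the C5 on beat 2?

Passing tone.

The harmony at that moment is B♭ augmented triad (B♭, D, F♯); C5 is not a chord tone.
It is approached by step down from D5 and left by step down to B♭4.
Step in, step out in the same direction — a passing tone.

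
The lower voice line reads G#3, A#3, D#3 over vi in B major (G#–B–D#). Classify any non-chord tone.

A#3 is an escape tone.

The harmony at that moment is G# minor triad (G#, B, D#); A#3 is not a chord tone.
It is approached by step up from G#3 and left by leap down to D#3.
Step in, leap out — an escape tone.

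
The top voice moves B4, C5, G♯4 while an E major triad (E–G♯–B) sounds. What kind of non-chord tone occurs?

The harmony at that moment is E major triad (E, G♯, B); C5 is not a chord tone.
It is approached by step up from B4 and left by leap down to G♯4.
Step in, leap out — an escape tone.

C5 is an escape tone.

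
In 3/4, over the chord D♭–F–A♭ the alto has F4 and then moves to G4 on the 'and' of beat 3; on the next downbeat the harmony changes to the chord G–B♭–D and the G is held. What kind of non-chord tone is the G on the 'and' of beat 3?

Anticipation.

The harmony at that moment is D♭ major triad (D♭, F, A♭); G4 is not a chord tone.
It is approached by step up from F4 and then sustained as the same pitch into the next harmony.
Arriving early and becoming a chord tone when the harmony changes — an anticipation.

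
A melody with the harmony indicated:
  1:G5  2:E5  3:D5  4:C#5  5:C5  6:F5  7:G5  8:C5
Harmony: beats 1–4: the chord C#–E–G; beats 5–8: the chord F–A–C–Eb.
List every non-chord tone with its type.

D5 (beat 3) — passing tone; G5 (beat 7) — escape tone.

The harmony at that moment is C# diminished triad (C#, E, G); D5 is not a chord tone.
It is approached by step down from E5 and left by step down to C#5.
Step in, step out in the same direction — a passing tone.
The harmony at that moment is F dominant seventh chord (F, A, C, Eb); G5 is not a chord tone.
It is approached by step up from F5 and left by leap down to C5.
Step in, leap out — an escape tone.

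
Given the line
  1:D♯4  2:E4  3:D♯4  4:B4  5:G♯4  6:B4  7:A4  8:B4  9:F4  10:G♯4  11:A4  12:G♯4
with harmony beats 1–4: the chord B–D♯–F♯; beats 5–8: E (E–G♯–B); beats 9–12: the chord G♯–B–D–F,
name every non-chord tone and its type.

The harmony at that moment is B major triad (B, D♯, F♯); E4 is not a chord tone.
It is approached by step up from D♯4 and left by step down to D♯4.
Step away and step back to the same note — a neighbor tone (upper neighbor).
The harmony at that moment is E major triad (E, G♯, B); A4 is not a chord tone.
It is approached by step down from B4 and left by step up to B4.
Step away and step back to the same note — a neighbor tone (lower neighbor).
The harmony at that moment is G♯ diminished seventh chord (G♯, B, D, F); A4 is not a chord tone.
It is approached by step up from G♯4 and left by step down to G♯4.
Step away and step back to the same note — a neighbor tone (upper neighbor).

E4 (beat 2) — neighbor tone; A4 (beat 7) — neighbor tone; A4 (beat 11) — neighbor tone.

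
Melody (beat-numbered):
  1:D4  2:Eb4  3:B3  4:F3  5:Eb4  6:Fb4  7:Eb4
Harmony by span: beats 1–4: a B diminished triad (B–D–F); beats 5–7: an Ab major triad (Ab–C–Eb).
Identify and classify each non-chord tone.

The harmony at that moment is B diminished triad (B, D, F); Eb4 is not a chord tone.
It is approached by step up from D4 and left by leap down to B3.
Step in, leap out — an escape tone.
The harmony at that moment is Ab major triad (Ab, C, Eb); Fb4 is not a chord tone.
It is approached by step up from Eb4 and left by step down to Eb4.
Step away and step back to the same note — a neighbor tone (upper neighbor).

Eb4 (beat 2) — escape tone; Fb4 (beat 6) — neighbor tone.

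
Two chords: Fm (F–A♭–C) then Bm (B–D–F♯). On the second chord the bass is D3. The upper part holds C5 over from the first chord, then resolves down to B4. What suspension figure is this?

At the second chord the bass is D3. The suspended C5 lies a seventh above the bass; after resolving down by step to B4, the interval above the bass becomes a sixth.
Suspension figures are named by those two intervals: 7–6.

7–6 suspension.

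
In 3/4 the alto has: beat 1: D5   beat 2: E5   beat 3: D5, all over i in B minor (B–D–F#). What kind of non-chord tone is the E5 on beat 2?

Upper neighbor tone.

The harmony at that moment is B minor triad (B, D, F#); E5 is not a chord tone.
It is approached by step up from D5 and left by step down to D5.
Step away and step back to the same note — a neighbor tone (upper neighbor).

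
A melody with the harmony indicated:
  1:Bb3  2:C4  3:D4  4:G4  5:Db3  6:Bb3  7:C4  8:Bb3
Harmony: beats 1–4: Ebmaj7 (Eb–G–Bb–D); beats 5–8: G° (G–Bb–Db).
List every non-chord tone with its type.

C4 (beat 2) — passing tone; C4 (beat 7) — neighbor tone.

The harmony at that moment is Eb major seventh chord (Eb, G, Bb, D); C4 is not a chord tone.
It is approached by step up from Bb3 and left by step up to D4.
Step in, step out in the same direction — a passing tone.
The harmony at that moment is G diminished triad (G, Bb, Db); C4 is not a chord tone.
It is approached by step up from Bb3 and left by step down to Bb3.
Step away and step back to the same note — a neighbor tone (upper neighbor).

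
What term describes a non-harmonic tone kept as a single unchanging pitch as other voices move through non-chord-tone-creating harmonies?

Pedal tone.

Approach: none. Departure: none — a single pitch is sustained while the chords change around it, passing through harmonies that do not contain it.
No melodic motion at all; the dissonance is created entirely by the moving harmonies against the stationary note — a pedal tone (pedal point).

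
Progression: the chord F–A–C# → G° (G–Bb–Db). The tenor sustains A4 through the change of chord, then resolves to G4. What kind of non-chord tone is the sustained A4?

The harmony at that moment is G diminished triad (G, Bb, Db); A4 is not a chord tone.
It is held over (the same pitch as the preceding A4) and left by step down to G4.
Held over from the previous chord and resolving down by step — a suspension.

A4 is a suspension.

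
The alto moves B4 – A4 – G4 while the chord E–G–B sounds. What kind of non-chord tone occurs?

A4 is a passing tone.

The harmony at that moment is E minor triad (E, G, B); A4 is not a chord tone.
It is approached by step down from B4 and left by step down to G4.
Step in, step out in the same direction — a passing tone.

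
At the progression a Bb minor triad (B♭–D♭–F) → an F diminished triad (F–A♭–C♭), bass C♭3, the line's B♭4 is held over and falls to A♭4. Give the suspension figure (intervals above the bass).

7–6 suspension.

At the second chord the bass is C♭3. The suspended B♭4 lies a seventh above the bass; after resolving down by step to A♭4, the interval above the bass becomes a sixth.
Suspension figures are named by those two intervals: 7–6.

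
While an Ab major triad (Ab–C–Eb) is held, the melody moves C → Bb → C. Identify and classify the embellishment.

Bb is a neighbor tone.

The harmony at that moment is Ab major triad (Ab, C, Eb); Bb is not a chord tone.
It is approached by step down from C and left by step up to C.
Step away and step back to the same note — a neighbor tone (lower neighbor).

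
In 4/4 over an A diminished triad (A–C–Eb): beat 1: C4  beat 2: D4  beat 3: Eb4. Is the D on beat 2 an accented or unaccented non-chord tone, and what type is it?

The harmony at that moment is A diminished triad (A, C, Eb); D4 is not a chord tone.
It is approached by step up from C4 and left by step up to Eb4.
Step in, step out in the same direction — a passing tone.
It falls on a weak beat, so it is unaccented.

Unaccented passing tone.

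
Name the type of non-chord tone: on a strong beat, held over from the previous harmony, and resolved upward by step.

Retardation.

Approach: by preparation — the pitch is first a chord tone, then held (tied or repeated) while the harmony changes under it. Departure: up by step. Metric position: strong.
A prepared dissonance that resolves upward by step — a retardation. (The same figure resolving downward would be a suspension.)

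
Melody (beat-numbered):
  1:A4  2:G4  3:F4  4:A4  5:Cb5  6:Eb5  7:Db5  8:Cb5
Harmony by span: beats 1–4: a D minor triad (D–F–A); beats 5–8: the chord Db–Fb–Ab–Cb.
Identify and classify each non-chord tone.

G4 (beat 2) — passing tone; Eb5 (beat 6) — appoggiatura.

The harmony at that moment is D minor triad (D, F, A); G4 is not a chord tone.
It is approached by step down from A4 and left by step down to F4.
Step in, step out in the same direction — a passing tone.
The harmony at that moment is Db minor seventh chord (Db, Fb, Ab, Cb); Eb5 is not a chord tone.
It is approached by leap up from Cb5 and left by step down to Db5.
Leap in, step out — an appoggiatura.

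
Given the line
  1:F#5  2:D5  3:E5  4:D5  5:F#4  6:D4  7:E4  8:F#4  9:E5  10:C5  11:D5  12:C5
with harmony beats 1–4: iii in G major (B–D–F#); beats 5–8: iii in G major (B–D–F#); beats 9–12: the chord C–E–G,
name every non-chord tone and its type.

E5 (beat 3) — neighbor tone; E4 (beat 7) — passing tone; D5 (beat 11) — neighbor tone.

The harmony at that moment is B minor triad (B, D, F#); E5 is not a chord tone.
It is approached by step up from D5 and left by step down to D5.
Step away and step back to the same note — a neighbor tone (upper neighbor).
The harmony at that moment is B minor triad (B, D, F#); E4 is not a chord tone.
It is approached by step up from D4 and left by step up to F#4.
Step in, step out in the same direction — a passing tone.
The harmony at that moment is C major triad (C, E, G); D5 is not a chord tone.
It is approached by step up from C5 and left by step down to C5.
Step away and step back to the same note — a neighbor tone (upper neighbor).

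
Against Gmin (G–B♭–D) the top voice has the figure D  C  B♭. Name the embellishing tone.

The harmony at that moment is G minor triad (G, B♭, D); C is not a chord tone.
It is approached by step down from D and left by step down to B♭.
Step in, step out in the same direction — a passing tone.

C is a passing tone.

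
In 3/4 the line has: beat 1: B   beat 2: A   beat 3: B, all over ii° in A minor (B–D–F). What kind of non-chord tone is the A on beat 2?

Lower neighbor tone.

The harmony at that moment is B diminished triad (B, D, F); A is not a chord tone.
It is approached by step down from B and left by step up to B.
Step away and step back to the same note — a neighbor tone (lower neighbor).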